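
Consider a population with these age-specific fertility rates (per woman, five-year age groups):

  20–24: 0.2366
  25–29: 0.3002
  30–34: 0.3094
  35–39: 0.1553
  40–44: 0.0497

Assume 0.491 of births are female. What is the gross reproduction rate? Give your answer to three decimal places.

2.581

Proportion female at birth = 0.491.
Sum of ASFRs = 0.2366 + 0.3002 + 0.3094 + 0.1553 + 0.0497 = 1.0512
TFR = 5 × 1.0512 = 5.256
GRR = 0.491 × 5.256 = 2.58070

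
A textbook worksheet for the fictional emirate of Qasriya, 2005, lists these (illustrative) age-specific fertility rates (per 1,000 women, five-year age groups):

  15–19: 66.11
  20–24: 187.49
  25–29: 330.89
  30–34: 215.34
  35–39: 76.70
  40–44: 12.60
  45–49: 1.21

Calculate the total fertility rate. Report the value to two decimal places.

Sum of ASFRs = 66.11 + 187.49 + 330.89 + 215.34 + 76.70 + 12.60 + 1.21 = 890.34
TFR = 5 × 890.34 / 1000 = 4.4517

4.45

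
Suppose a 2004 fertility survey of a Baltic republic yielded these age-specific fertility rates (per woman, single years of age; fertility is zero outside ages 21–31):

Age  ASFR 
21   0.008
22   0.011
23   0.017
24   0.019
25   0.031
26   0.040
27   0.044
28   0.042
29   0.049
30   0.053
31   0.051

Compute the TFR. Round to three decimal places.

0.365

Sum of ASFRs = 0.008 + 0.011 + 0.017 + 0.019 + 0.031 + 0.040 + 0.044 + 0.042 + 0.049 + 0.053 + 0.051 = 0.365
TFR = 0.365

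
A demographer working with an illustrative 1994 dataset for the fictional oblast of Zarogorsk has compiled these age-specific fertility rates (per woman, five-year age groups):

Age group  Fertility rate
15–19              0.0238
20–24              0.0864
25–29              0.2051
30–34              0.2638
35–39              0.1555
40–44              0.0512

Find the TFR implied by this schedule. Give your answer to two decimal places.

Sum of ASFRs = 0.0238 + 0.0864 + 0.2051 + 0.2638 + 0.1555 + 0.0512 = 0.7858
TFR = 5 × 0.7858 = 3.929

3.93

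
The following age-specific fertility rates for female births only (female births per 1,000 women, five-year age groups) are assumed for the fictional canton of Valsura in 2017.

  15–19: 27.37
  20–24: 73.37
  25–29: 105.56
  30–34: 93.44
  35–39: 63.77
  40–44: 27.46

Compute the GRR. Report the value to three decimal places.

1.955

Sum of female ASFRs = 27.37 + 73.37 + 105.56 + 93.44 + 63.77 + 27.46 = 390.97
GRR = 5 × 390.97 / 1000 = 1.95485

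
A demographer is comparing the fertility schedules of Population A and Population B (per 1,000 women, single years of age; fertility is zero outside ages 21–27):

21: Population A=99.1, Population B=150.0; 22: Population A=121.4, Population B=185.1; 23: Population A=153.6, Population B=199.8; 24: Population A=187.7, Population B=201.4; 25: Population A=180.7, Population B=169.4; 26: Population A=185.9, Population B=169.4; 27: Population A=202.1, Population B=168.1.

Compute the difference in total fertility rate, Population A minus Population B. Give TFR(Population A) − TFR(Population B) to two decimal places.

-0.11

Population A:
  Sum of ASFRs = 99.1 + 121.4 + 153.6 + 187.7 + 180.7 + 185.9 + 202.1 = 1130.5
  TFR = 1130.5 / 1000 = 1.1305
Population B:
  Sum of ASFRs = 150.0 + 185.1 + 199.8 + 201.4 + 169.4 + 169.4 + 168.1 = 1243.2
  TFR = 1243.2 / 1000 = 1.2432
Difference = 1.1305 − 1.2432 = -0.1127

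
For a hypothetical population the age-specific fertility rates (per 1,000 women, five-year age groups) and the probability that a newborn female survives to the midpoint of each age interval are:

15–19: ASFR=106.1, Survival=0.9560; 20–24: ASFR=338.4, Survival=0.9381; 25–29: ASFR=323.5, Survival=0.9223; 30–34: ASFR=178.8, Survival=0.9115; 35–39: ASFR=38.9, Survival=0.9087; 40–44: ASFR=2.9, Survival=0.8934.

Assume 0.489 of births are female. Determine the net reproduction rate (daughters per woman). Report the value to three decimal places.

Proportion female at birth = 0.489.
Per-age-group product (5 × ASFR × survival probability):
  15–19: 5 × 106.1/1000 × 0.9560 = 0.50716
  20–24: 5 × 338.4/1000 × 0.9381 = 1.58727
  25–29: 5 × 323.5/1000 × 0.9223 = 1.49182
  30–34: 5 × 178.8/1000 × 0.9115 = 0.81488
  35–39: 5 × 38.9/1000 × 0.9087 = 0.17674
  40–44: 5 × 2.9/1000 × 0.8934 = 0.01295
Sum = 4.59082
NRR = 0.489 × 4.59082 = 2.24491

2.245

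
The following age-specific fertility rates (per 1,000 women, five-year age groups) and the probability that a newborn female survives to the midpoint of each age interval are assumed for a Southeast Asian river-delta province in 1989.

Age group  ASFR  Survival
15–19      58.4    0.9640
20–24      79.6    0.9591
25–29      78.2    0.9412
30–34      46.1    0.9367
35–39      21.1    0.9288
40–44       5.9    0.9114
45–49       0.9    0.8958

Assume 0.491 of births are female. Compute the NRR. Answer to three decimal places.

0.676

Proportion female at birth = 0.491.
Weighting each age-specific rate by interval width and survival:
  15–19: 5 × 58.4/1000 × 0.9640 = 0.28149
  20–24: 5 × 79.6/1000 × 0.9591 = 0.38172
  25–29: 5 × 78.2/1000 × 0.9412 = 0.36801
  30–34: 5 × 46.1/1000 × 0.9367 = 0.21591
  35–39: 5 × 21.1/1000 × 0.9288 = 0.09799
  40–44: 5 × 5.9/1000 × 0.9114 = 0.02689
  45–49: 5 × 0.9/1000 × 0.8958 = 0.00403
Sum = 1.37604
NRR = 0.491 × 1.37604 = 0.67564
NRR < 1, so the cohort does not fully replace itself.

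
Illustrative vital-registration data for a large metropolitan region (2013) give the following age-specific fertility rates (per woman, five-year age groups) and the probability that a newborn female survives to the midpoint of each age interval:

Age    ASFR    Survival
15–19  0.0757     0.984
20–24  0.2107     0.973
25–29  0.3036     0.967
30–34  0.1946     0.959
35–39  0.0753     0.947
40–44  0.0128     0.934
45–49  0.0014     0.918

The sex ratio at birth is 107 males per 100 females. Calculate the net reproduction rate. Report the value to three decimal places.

Proportion female at birth = 100 / (100 + 107) = 0.48309.
Weighting each age-specific rate by interval width and survival:
  15–19: 5 × 0.0757 × 0.984 = 0.37244
  20–24: 5 × 0.2107 × 0.973 = 1.02506
  25–29: 5 × 0.3036 × 0.967 = 1.46791
  30–34: 5 × 0.1946 × 0.959 = 0.93311
  35–39: 5 × 0.0753 × 0.947 = 0.35655
  40–44: 5 × 0.0128 × 0.934 = 0.05978
  45–49: 5 × 0.0014 × 0.918 = 0.00643
Sum = 4.22128
NRR = 0.48309 × 4.22128 = 2.03926

2.039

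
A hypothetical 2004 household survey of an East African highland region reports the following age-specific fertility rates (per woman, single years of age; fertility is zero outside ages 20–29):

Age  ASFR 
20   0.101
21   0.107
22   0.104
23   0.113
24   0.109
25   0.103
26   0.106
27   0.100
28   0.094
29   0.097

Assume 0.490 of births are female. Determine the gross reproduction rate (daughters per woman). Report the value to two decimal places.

0.51

Proportion female at birth = 0.490.
Sum of ASFRs = 0.101 + 0.107 + 0.104 + 0.113 + 0.109 + 0.103 + 0.106 + 0.100 + 0.094 + 0.097 = 1.034
TFR = 1.034
GRR = 0.490 × 1.034 = 0.50666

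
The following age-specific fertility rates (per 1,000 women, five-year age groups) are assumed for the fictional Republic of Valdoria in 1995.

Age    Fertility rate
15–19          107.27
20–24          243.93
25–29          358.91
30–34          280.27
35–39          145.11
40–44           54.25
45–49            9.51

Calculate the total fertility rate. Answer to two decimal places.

Sum of ASFRs = 107.27 + 243.93 + 358.91 + 280.27 + 145.11 + 54.25 + 9.51 = 1199.25
TFR = 5 × 1199.25 / 1000 = 5.99625

6.00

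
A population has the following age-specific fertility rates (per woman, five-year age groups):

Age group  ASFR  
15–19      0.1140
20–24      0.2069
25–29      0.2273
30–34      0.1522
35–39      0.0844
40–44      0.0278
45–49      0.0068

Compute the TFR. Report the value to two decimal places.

Sum of ASFRs = 0.1140 + 0.2069 + 0.2273 + 0.1522 + 0.0844 + 0.0278 + 0.0068 = 0.8194
TFR = 5 × 0.8194 = 4.097

4.10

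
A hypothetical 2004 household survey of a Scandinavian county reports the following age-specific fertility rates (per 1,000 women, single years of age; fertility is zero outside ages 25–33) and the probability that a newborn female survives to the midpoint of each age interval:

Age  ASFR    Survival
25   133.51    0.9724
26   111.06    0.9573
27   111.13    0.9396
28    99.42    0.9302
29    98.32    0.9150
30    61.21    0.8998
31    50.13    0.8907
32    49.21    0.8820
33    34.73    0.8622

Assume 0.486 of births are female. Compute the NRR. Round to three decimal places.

Proportion female at birth = 0.486.
Weighting each age-specific rate by interval width and survival:
  25: 1 × 133.51/1000 × 0.9724 = 0.12983
  26: 1 × 111.06/1000 × 0.9573 = 0.10632
  27: 1 × 111.13/1000 × 0.9396 = 0.10442
  28: 1 × 99.42/1000 × 0.9302 = 0.09248
  29: 1 × 98.32/1000 × 0.9150 = 0.08996
  30: 1 × 61.21/1000 × 0.8998 = 0.05508
  31: 1 × 50.13/1000 × 0.8907 = 0.04465
  32: 1 × 49.21/1000 × 0.8820 = 0.04340
  33: 1 × 34.73/1000 × 0.8622 = 0.02994
Sum = 0.69608
NRR = 0.486 × 0.69608 = 0.33829

0.338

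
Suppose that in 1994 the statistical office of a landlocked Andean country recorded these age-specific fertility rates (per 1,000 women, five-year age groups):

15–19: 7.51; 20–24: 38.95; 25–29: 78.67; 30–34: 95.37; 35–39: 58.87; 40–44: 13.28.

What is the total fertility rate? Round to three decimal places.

1.463

Sum of ASFRs = 7.51 + 38.95 + 78.67 + 95.37 + 58.87 + 13.28 = 292.65
TFR = 5 × 292.65 / 1000 = 1.46325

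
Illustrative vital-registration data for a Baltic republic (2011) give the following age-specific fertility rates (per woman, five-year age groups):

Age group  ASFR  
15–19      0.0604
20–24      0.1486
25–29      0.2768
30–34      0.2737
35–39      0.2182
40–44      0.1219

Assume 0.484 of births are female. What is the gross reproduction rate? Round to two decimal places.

2.66

Proportion female at birth = 0.484.
Sum of ASFRs = 0.0604 + 0.1486 + 0.2768 + 0.2737 + 0.2182 + 0.1219 = 1.0996
TFR = 5 × 1.0996 = 5.498
GRR = 0.484 × 5.498 = 2.66103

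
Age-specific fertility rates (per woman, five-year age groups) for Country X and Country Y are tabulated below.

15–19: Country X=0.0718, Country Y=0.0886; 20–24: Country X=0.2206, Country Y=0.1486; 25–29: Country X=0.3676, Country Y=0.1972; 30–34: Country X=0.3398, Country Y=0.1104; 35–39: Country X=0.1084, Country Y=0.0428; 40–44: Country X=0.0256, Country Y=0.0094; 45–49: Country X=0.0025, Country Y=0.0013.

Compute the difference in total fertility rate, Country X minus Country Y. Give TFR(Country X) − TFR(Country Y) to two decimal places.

Country X:
  Sum of ASFRs = 0.0718 + 0.2206 + 0.3676 + 0.3398 + 0.1084 + 0.0256 + 0.0025 = 1.1363
  TFR = 5 × 1.1363 = 5.6815
Country Y:
  Sum of ASFRs = 0.0886 + 0.1486 + 0.1972 + 0.1104 + 0.0428 + 0.0094 + 0.0013 = 0.5983
  TFR = 5 × 0.5983 = 2.9915
Difference = 5.6815 − 2.9915 = 2.69

2.69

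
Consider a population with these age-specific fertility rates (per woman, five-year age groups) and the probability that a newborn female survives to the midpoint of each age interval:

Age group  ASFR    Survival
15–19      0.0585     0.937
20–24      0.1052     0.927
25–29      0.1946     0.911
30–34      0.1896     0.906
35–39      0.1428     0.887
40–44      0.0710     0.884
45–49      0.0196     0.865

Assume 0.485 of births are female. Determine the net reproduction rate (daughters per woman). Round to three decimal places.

Proportion female at birth = 0.485.
Each age group contributes 5 × ASFR × survival:
  15–19: 5 × 0.0585 × 0.937 = 0.27407
  20–24: 5 × 0.1052 × 0.927 = 0.48760
  25–29: 5 × 0.1946 × 0.911 = 0.88640
  30–34: 5 × 0.1896 × 0.906 = 0.85889
  35–39: 5 × 0.1428 × 0.887 = 0.63332
  40–44: 5 × 0.0710 × 0.884 = 0.31382
  45–49: 5 × 0.0196 × 0.865 = 0.08477
Sum = 3.53887
NRR = 0.485 × 3.53887 = 1.71635
With NRR above 1 the population is above replacement fertility.

1.716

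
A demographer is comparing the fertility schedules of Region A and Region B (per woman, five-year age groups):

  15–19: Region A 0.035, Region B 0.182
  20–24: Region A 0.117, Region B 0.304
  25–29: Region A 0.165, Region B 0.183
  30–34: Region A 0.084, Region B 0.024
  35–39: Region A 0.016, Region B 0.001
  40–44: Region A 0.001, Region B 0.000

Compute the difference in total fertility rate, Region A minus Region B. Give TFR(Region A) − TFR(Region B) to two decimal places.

Region A:
  Sum of ASFRs = 0.035 + 0.117 + 0.165 + 0.084 + 0.016 + 0.001 = 0.418
  TFR = 5 × 0.418 = 2.09
Region B:
  Sum of ASFRs = 0.182 + 0.304 + 0.183 + 0.024 + 0.001 + 0.000 = 0.694
  TFR = 5 × 0.694 = 3.47
Difference = 2.09 − 3.47 = -1.38

-1.38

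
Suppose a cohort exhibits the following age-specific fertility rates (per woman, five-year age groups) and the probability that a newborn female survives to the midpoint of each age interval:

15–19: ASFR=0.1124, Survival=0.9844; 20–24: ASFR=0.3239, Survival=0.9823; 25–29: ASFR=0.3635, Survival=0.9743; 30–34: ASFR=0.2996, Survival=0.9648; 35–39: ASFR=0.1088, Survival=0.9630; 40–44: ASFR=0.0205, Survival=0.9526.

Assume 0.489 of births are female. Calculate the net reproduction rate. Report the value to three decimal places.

Proportion female at birth = 0.489.
Survival-weighted fertility by age (5·fₓ·Sₓ):
  15–19: 5 × 0.1124 × 0.9844 = 0.55323
  20–24: 5 × 0.3239 × 0.9823 = 1.59083
  25–29: 5 × 0.3635 × 0.9743 = 1.77079
  30–34: 5 × 0.2996 × 0.9648 = 1.44527
  35–39: 5 × 0.1088 × 0.9630 = 0.52387
  40–44: 5 × 0.0205 × 0.9526 = 0.09764
Sum = 5.98163
NRR = 0.489 × 5.98163 = 2.92502
With NRR above 1 the population is above replacement fertility.

2.925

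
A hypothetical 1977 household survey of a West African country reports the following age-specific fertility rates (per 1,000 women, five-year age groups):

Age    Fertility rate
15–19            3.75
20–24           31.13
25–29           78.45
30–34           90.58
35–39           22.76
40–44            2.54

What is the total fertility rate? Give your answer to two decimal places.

Sum of ASFRs = 3.75 + 31.13 + 78.45 + 90.58 + 22.76 + 2.54 = 229.21
TFR = 5 × 229.21 / 1000 = 1.14605

1.15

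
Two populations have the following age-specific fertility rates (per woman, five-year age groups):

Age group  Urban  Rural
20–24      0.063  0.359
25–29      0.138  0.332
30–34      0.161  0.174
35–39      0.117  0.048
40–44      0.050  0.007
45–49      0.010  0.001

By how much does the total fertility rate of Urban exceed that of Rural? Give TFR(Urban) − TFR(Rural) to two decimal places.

-1.91

Urban:
  Sum of ASFRs = 0.063 + 0.138 + 0.161 + 0.117 + 0.050 + 0.010 = 0.539
  TFR = 5 × 0.539 = 2.695
Rural:
  Sum of ASFRs = 0.359 + 0.332 + 0.174 + 0.048 + 0.007 + 0.001 = 0.921
  TFR = 5 × 0.921 = 4.605
Difference = 2.695 − 4.605 = -1.91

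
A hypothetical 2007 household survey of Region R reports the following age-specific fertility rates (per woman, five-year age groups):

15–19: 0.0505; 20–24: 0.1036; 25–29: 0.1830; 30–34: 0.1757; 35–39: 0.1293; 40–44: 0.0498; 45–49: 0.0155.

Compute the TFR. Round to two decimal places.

3.54

Sum of ASFRs = 0.0505 + 0.1036 + 0.1830 + 0.1757 + 0.1293 + 0.0498 + 0.0155 = 0.7074
TFR = 5 × 0.7074 = 3.537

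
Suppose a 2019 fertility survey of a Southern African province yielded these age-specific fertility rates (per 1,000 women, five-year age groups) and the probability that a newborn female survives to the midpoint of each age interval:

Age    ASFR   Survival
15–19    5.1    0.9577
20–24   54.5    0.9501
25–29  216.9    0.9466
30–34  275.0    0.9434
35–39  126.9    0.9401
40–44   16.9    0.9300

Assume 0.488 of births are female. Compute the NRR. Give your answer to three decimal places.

Proportion female at birth = 0.488.
Weighting each age-specific rate by interval width and survival:
  15–19: 5 × 5.1/1000 × 0.9577 = 0.02442
  20–24: 5 × 54.5/1000 × 0.9501 = 0.25890
  25–29: 5 × 216.9/1000 × 0.9466 = 1.02659
  30–34: 5 × 275.0/1000 × 0.9434 = 1.29718
  35–39: 5 × 126.9/1000 × 0.9401 = 0.59649
  40–44: 5 × 16.9/1000 × 0.9300 = 0.07859
Sum = 3.28217
NRR = 0.488 × 3.28217 = 1.60170

1.602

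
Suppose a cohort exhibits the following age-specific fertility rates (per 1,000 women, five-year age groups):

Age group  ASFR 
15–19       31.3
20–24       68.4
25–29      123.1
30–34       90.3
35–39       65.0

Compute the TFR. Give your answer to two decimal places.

1.89

Sum of ASFRs = 31.3 + 68.4 + 123.1 + 90.3 + 65.0 = 378.1
TFR = 5 × 378.1 / 1000 = 1.8905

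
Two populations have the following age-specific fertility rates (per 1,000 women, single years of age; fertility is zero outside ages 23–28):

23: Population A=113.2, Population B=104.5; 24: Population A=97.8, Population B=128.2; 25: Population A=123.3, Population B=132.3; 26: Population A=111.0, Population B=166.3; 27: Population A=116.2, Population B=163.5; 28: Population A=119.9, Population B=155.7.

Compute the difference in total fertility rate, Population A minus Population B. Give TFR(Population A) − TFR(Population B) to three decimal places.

-0.169

Population A:
  Sum of ASFRs = 113.2 + 97.8 + 123.3 + 111.0 + 116.2 + 119.9 = 681.4
  TFR = 681.4 / 1000 = 0.6814
Population B:
  Sum of ASFRs = 104.5 + 128.2 + 132.3 + 166.3 + 163.5 + 155.7 = 850.5
  TFR = 850.5 / 1000 = 0.8505
Difference = 0.6814 − 0.8505 = -0.1691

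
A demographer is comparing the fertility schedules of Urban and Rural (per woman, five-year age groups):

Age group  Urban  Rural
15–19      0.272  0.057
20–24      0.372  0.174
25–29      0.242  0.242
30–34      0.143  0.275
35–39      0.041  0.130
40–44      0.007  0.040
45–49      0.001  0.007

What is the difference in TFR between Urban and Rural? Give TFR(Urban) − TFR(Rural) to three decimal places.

Urban:
  Sum of ASFRs = 0.272 + 0.372 + 0.242 + 0.143 + 0.041 + 0.007 + 0.001 = 1.078
  TFR = 5 × 1.078 = 5.39
Rural:
  Sum of ASFRs = 0.057 + 0.174 + 0.242 + 0.275 + 0.130 + 0.040 + 0.007 = 0.925
  TFR = 5 × 0.925 = 4.625
Difference = 5.39 − 4.625 = 0.765

0.765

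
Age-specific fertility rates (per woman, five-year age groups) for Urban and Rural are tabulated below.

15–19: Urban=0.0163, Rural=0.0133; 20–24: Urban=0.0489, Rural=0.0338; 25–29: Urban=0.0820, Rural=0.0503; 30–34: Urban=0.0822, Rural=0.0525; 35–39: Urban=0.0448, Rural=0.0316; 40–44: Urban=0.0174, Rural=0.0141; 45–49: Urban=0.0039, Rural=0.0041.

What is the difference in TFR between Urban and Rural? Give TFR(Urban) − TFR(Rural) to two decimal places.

Urban:
  Sum of ASFRs = 0.0163 + 0.0489 + 0.0820 + 0.0822 + 0.0448 + 0.0174 + 0.0039 = 0.2955
  TFR = 5 × 0.2955 = 1.4775
Rural:
  Sum of ASFRs = 0.0133 + 0.0338 + 0.0503 + 0.0525 + 0.0316 + 0.0141 + 0.0041 = 0.1997
  TFR = 5 × 0.1997 = 0.9985
Difference = 1.4775 − 0.9985 = 0.479

0.48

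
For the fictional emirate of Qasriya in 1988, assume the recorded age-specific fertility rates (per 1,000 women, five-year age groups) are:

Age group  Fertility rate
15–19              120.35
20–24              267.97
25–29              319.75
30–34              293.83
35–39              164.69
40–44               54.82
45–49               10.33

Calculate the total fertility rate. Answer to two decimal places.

Sum of ASFRs = 120.35 + 267.97 + 319.75 + 293.83 + 164.69 + 54.82 + 10.33 = 1231.74
TFR = 5 × 1231.74 / 1000 = 6.1587

6.16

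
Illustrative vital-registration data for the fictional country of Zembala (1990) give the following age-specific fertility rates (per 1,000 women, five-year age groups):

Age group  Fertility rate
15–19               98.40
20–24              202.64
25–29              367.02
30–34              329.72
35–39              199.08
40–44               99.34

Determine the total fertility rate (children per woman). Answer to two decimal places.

6.48

Sum of ASFRs = 98.40 + 202.64 + 367.02 + 329.72 + 199.08 + 99.34 = 1296.20
TFR = 5 × 1296.20 / 1000 = 6.481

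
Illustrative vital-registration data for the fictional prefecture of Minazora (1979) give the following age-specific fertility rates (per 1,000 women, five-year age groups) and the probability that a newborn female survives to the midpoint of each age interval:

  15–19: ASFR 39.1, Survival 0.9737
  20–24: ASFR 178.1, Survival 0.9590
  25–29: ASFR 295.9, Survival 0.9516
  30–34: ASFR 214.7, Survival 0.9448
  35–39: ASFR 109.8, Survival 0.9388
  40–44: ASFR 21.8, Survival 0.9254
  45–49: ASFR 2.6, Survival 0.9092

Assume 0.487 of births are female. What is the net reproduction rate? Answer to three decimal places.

Proportion female at birth = 0.487.
Per-age-group product (5 × ASFR × survival probability):
  15–19: 5 × 39.1/1000 × 0.9737 = 0.19036
  20–24: 5 × 178.1/1000 × 0.9590 = 0.85399
  25–29: 5 × 295.9/1000 × 0.9516 = 1.40789
  30–34: 5 × 214.7/1000 × 0.9448 = 1.01424
  35–39: 5 × 109.8/1000 × 0.9388 = 0.51540
  40–44: 5 × 21.8/1000 × 0.9254 = 0.10087
  45–49: 5 × 2.6/1000 × 0.9092 = 0.01182
Sum = 4.09457
NRR = 0.487 × 4.09457 = 1.99406

1.994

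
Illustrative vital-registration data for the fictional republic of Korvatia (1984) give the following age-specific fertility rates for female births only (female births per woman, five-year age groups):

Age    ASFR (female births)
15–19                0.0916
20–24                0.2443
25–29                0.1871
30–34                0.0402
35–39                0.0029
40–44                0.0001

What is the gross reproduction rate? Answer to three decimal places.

2.831

Sum of female ASFRs = 0.0916 + 0.2443 + 0.1871 + 0.0402 + 0.0029 + 0.0001 = 0.5662
GRR = 5 × 0.5662 = 2.831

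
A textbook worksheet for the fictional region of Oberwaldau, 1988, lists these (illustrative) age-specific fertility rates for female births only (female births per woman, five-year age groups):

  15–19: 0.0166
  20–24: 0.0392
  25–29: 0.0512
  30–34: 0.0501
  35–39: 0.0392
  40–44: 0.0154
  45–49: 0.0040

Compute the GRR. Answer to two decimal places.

Sum of female ASFRs = 0.0166 + 0.0392 + 0.0512 + 0.0501 + 0.0392 + 0.0154 + 0.0040 = 0.2157
GRR = 5 × 0.2157 = 1.0785

1.08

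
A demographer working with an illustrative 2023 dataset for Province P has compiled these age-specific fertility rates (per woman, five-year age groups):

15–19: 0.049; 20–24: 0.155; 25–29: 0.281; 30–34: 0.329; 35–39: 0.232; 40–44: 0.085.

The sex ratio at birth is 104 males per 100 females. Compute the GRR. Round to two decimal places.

Proportion female at birth = 100 / (100 + 104) = 0.49020.
Sum of ASFRs = 0.049 + 0.155 + 0.281 + 0.329 + 0.232 + 0.085 = 1.131
TFR = 5 × 1.131 = 5.655
GRR = 0.49020 × 5.655 = 2.77208

2.77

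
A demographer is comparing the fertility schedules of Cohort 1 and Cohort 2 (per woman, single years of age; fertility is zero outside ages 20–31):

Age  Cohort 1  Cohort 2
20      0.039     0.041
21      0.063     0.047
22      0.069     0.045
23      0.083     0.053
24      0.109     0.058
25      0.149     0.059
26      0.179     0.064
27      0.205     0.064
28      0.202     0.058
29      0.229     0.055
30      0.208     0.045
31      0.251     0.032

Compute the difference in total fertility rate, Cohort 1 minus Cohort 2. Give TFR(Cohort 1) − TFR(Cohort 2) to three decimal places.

1.165

Cohort 1:
  Sum of ASFRs = 0.039 + 0.063 + 0.069 + 0.083 + 0.109 + 0.149 + 0.179 + 0.205 + 0.202 + 0.229 + 0.208 + 0.251 = 1.786
  TFR = 1.786
Cohort 2:
  Sum of ASFRs = 0.041 + 0.047 + 0.045 + 0.053 + 0.058 + 0.059 + 0.064 + 0.064 + 0.058 + 0.055 + 0.045 + 0.032 = 0.621
  TFR = 0.621
Difference = 1.786 − 0.621 = 1.165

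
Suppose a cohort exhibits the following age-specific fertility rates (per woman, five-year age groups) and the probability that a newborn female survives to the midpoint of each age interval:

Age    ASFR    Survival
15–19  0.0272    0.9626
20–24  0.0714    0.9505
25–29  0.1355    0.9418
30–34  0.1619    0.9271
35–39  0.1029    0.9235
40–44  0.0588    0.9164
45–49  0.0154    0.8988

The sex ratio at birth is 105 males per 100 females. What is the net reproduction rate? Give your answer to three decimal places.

1.304

Proportion female at birth = 100 / (100 + 105) = 0.48780.
Survival-weighted fertility by age (5·fₓ·Sₓ):
  15–19: 5 × 0.0272 × 0.9626 = 0.13091
  20–24: 5 × 0.0714 × 0.9505 = 0.33933
  25–29: 5 × 0.1355 × 0.9418 = 0.63807
  30–34: 5 × 0.1619 × 0.9271 = 0.75049
  35–39: 5 × 0.1029 × 0.9235 = 0.47514
  40–44: 5 × 0.0588 × 0.9164 = 0.26942
  45–49: 5 × 0.0154 × 0.8988 = 0.06921
Sum = 2.67257
NRR = 0.48780 × 2.67257 = 1.30368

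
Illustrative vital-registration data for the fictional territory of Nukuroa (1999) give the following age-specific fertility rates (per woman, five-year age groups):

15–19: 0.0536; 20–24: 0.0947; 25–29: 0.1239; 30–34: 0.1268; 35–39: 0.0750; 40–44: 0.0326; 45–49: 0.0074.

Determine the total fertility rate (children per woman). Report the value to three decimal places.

Sum of ASFRs = 0.0536 + 0.0947 + 0.1239 + 0.1268 + 0.0750 + 0.0326 + 0.0074 = 0.5140
TFR = 5 × 0.5140 = 2.57

2.570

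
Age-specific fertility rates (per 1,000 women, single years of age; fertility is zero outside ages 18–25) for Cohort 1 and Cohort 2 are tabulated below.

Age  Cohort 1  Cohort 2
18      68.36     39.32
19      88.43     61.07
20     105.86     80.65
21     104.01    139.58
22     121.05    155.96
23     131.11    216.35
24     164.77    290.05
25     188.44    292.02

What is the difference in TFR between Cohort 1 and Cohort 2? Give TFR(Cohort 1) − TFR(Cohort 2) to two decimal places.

-0.30

Cohort 1:
  Sum of ASFRs = 68.36 + 88.43 + 105.86 + 104.01 + 121.05 + 131.11 + 164.77 + 188.44 = 972.03
  TFR = 972.03 / 1000 = 0.97203
Cohort 2:
  Sum of ASFRs = 39.32 + 61.07 + 80.65 + 139.58 + 155.96 + 216.35 + 290.05 + 292.02 = 1275.00
  TFR = 1275.00 / 1000 = 1.275
Difference = 0.97203 − 1.275 = -0.30297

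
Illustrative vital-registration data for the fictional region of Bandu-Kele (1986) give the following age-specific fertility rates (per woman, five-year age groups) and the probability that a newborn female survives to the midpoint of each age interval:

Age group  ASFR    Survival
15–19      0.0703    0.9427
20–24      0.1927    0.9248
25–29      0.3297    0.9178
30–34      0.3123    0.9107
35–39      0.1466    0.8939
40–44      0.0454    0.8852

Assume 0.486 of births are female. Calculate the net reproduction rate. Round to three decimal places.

Proportion female at birth = 0.486.
Per-age-group product (5 × ASFR × survival probability):
  15–19: 5 × 0.0703 × 0.9427 = 0.33136
  20–24: 5 × 0.1927 × 0.9248 = 0.89104
  25–29: 5 × 0.3297 × 0.9178 = 1.51299
  30–34: 5 × 0.3123 × 0.9107 = 1.42206
  35–39: 5 × 0.1466 × 0.8939 = 0.65523
  40–44: 5 × 0.0454 × 0.8852 = 0.20094
Sum = 5.01362
NRR = 0.486 × 5.01362 = 2.43662
With NRR above 1 the population is above replacement fertility.

2.437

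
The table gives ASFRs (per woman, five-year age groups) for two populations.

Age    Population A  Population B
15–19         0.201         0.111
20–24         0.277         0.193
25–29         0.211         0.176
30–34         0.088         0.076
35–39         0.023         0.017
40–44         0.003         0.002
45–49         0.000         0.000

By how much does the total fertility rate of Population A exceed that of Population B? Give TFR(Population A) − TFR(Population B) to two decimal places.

Population A:
  Sum of ASFRs = 0.201 + 0.277 + 0.211 + 0.088 + 0.023 + 0.003 + 0.000 = 0.803
  TFR = 5 × 0.803 = 4.015
Population B:
  Sum of ASFRs = 0.111 + 0.193 + 0.176 + 0.076 + 0.017 + 0.002 + 0.000 = 0.575
  TFR = 5 × 0.575 = 2.875
Difference = 4.015 − 2.875 = 1.14

1.14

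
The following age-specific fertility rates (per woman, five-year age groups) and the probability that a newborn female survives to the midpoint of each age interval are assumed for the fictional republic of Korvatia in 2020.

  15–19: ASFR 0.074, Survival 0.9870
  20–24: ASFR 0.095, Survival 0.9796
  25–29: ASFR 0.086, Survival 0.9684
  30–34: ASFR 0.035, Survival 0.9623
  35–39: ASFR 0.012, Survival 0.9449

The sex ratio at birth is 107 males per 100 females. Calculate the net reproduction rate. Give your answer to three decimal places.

Proportion female at birth = 100 / (100 + 107) = 0.48309.
Weighting each age-specific rate by interval width and survival:
  15–19: 5 × 0.074 × 0.9870 = 0.36519
  20–24: 5 × 0.095 × 0.9796 = 0.46531
  25–29: 5 × 0.086 × 0.9684 = 0.41641
  30–34: 5 × 0.035 × 0.9623 = 0.16840
  35–39: 5 × 0.012 × 0.9449 = 0.05669
Sum = 1.47200
NRR = 0.48309 × 1.47200 = 0.71111
An NRR under 1 implies long-run decline under these rates.

0.711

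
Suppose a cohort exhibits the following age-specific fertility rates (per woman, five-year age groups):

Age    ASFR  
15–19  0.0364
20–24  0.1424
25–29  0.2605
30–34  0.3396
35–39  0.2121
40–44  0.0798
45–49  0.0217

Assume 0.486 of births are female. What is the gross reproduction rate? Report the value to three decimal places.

2.655

Proportion female at birth = 0.486.
Sum of ASFRs = 0.0364 + 0.1424 + 0.2605 + 0.3396 + 0.2121 + 0.0798 + 0.0217 = 1.0925
TFR = 5 × 1.0925 = 5.4625
GRR = 0.486 × 5.4625 = 2.65478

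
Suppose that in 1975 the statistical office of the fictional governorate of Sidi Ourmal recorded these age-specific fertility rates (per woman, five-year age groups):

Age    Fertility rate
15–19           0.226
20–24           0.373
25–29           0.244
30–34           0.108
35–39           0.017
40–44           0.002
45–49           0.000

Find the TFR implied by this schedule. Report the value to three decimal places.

Sum of ASFRs = 0.226 + 0.373 + 0.244 + 0.108 + 0.017 + 0.002 + 0.000 = 0.970
TFR = 5 × 0.970 = 4.85

4.850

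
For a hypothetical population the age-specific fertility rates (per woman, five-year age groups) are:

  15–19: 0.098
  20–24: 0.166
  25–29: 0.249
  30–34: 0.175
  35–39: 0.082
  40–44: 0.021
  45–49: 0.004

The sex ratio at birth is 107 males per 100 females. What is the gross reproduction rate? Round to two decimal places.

1.92

Proportion female at birth = 100 / (100 + 107) = 0.48309.
Sum of ASFRs = 0.098 + 0.166 + 0.249 + 0.175 + 0.082 + 0.021 + 0.004 = 0.795
TFR = 5 × 0.795 = 3.975
GRR = 0.48309 × 3.975 = 1.92028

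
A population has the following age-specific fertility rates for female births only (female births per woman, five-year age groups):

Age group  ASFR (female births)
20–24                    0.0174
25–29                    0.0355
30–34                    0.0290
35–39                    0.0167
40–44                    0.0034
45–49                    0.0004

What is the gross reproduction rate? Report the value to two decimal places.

0.51

Sum of female ASFRs = 0.0174 + 0.0355 + 0.0290 + 0.0167 + 0.0034 + 0.0004 = 0.1024
GRR = 5 × 0.1024 = 0.512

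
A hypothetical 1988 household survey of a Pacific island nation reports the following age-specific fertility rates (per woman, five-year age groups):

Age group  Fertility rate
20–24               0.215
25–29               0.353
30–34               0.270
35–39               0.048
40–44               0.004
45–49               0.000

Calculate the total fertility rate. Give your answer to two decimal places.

4.45

Sum of ASFRs = 0.215 + 0.353 + 0.270 + 0.048 + 0.004 + 0.000 = 0.890
TFR = 5 × 0.890 = 4.45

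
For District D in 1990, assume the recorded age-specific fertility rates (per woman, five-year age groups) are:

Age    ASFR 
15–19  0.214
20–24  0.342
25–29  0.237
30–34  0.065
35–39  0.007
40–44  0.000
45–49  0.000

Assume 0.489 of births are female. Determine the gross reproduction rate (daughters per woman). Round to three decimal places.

2.115

Proportion female at birth = 0.489.
Sum of ASFRs = 0.214 + 0.342 + 0.237 + 0.065 + 0.007 + 0.000 + 0.000 = 0.865
TFR = 5 × 0.865 = 4.325
GRR = 0.489 × 4.325 = 2.11493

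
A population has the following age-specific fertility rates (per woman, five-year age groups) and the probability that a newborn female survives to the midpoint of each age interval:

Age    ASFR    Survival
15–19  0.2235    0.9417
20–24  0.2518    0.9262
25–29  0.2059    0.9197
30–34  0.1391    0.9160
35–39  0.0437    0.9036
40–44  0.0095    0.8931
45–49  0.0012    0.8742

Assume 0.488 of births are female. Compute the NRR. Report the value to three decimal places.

1.975

Proportion female at birth = 0.488.
Each age group contributes 5 × ASFR × survival:
  15–19: 5 × 0.2235 × 0.9417 = 1.05235
  20–24: 5 × 0.2518 × 0.9262 = 1.16609
  25–29: 5 × 0.2059 × 0.9197 = 0.94683
  30–34: 5 × 0.1391 × 0.9160 = 0.63708
  35–39: 5 × 0.0437 × 0.9036 = 0.19744
  40–44: 5 × 0.0095 × 0.8931 = 0.04242
  45–49: 5 × 0.0012 × 0.8742 = 0.00525
Sum = 4.04746
NRR = 0.488 × 4.04746 = 1.97516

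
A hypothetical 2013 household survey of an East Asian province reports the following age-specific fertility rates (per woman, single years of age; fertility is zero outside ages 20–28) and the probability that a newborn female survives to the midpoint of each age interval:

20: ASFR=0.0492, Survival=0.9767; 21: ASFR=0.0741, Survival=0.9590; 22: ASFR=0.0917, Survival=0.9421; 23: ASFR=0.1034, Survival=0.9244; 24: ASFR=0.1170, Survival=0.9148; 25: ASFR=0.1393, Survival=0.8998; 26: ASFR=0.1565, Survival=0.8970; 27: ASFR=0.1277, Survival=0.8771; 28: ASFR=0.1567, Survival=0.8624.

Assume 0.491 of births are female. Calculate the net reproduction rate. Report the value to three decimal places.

Proportion female at birth = 0.491.
Survival-weighted fertility by age (1·fₓ·Sₓ):
  20: 1 × 0.0492 × 0.9767 = 0.04805
  21: 1 × 0.0741 × 0.9590 = 0.07106
  22: 1 × 0.0917 × 0.9421 = 0.08639
  23: 1 × 0.1034 × 0.9244 = 0.09558
  24: 1 × 0.1170 × 0.9148 = 0.10703
  25: 1 × 0.1393 × 0.8998 = 0.12534
  26: 1 × 0.1565 × 0.8970 = 0.14038
  27: 1 × 0.1277 × 0.8771 = 0.11201
  28: 1 × 0.1567 × 0.8624 = 0.13514
Sum = 0.92098
NRR = 0.491 × 0.92098 = 0.45220
With NRR below 1 the population is below replacement fertility.

0.452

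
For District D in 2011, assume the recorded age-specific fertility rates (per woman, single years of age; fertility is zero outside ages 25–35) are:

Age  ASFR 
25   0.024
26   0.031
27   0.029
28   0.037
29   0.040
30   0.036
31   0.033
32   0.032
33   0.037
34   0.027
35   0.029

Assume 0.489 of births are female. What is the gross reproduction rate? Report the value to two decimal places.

Proportion female at birth = 0.489.
Sum of ASFRs = 0.024 + 0.031 + 0.029 + 0.037 + 0.040 + 0.036 + 0.033 + 0.032 + 0.037 + 0.027 + 0.029 = 0.355
TFR = 0.355
GRR = 0.489 × 0.355 = 0.17360

0.17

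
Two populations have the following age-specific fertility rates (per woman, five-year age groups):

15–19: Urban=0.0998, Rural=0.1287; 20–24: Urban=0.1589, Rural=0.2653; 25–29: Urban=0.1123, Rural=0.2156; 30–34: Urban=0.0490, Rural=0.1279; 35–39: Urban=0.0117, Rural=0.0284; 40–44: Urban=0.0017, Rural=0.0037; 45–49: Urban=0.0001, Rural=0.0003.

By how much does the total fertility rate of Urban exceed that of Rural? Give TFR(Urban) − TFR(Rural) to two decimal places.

-1.68

Urban:
  Sum of ASFRs = 0.0998 + 0.1589 + 0.1123 + 0.0490 + 0.0117 + 0.0017 + 0.0001 = 0.4335
  TFR = 5 × 0.4335 = 2.1675
Rural:
  Sum of ASFRs = 0.1287 + 0.2653 + 0.2156 + 0.1279 + 0.0284 + 0.0037 + 0.0003 = 0.7699
  TFR = 5 × 0.7699 = 3.8495
Difference = 2.1675 − 3.8495 = -1.682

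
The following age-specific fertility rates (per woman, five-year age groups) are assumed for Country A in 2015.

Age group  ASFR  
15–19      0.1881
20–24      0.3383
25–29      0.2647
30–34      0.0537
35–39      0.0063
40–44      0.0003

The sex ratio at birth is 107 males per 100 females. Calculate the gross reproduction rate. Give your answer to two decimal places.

2.06

Proportion female at birth = 100 / (100 + 107) = 0.48309.
Sum of ASFRs = 0.1881 + 0.3383 + 0.2647 + 0.0537 + 0.0063 + 0.0003 = 0.8514
TFR = 5 × 0.8514 = 4.257
GRR = 0.48309 × 4.257 = 2.05651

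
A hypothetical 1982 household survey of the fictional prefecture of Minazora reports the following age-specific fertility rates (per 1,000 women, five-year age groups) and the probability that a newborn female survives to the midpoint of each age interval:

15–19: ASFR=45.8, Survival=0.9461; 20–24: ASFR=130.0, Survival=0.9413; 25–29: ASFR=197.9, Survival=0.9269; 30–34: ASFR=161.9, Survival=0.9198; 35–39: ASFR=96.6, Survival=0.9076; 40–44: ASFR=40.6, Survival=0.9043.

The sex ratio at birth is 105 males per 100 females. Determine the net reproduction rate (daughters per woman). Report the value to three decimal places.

1.518

Proportion female at birth = 100 / (100 + 105) = 0.48780.
Survival-weighted fertility by age (5·fₓ·Sₓ):
  15–19: 5 × 45.8/1000 × 0.9461 = 0.21666
  20–24: 5 × 130.0/1000 × 0.9413 = 0.61185
  25–29: 5 × 197.9/1000 × 0.9269 = 0.91717
  30–34: 5 × 161.9/1000 × 0.9198 = 0.74458
  35–39: 5 × 96.6/1000 × 0.9076 = 0.43837
  40–44: 5 × 40.6/1000 × 0.9043 = 0.18357
Sum = 3.11220
NRR = 0.48780 × 3.11220 = 1.51813
With NRR above 1 the population is above replacement fertility.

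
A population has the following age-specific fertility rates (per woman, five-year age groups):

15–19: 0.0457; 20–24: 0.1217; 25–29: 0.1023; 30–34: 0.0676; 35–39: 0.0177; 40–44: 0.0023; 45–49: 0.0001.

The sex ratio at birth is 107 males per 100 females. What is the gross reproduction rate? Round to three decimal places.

Proportion female at birth = 100 / (100 + 107) = 0.48309.
Sum of ASFRs = 0.0457 + 0.1217 + 0.1023 + 0.0676 + 0.0177 + 0.0023 + 0.0001 = 0.3574
TFR = 5 × 0.3574 = 1.787
GRR = 0.48309 × 1.787 = 0.86328

0.863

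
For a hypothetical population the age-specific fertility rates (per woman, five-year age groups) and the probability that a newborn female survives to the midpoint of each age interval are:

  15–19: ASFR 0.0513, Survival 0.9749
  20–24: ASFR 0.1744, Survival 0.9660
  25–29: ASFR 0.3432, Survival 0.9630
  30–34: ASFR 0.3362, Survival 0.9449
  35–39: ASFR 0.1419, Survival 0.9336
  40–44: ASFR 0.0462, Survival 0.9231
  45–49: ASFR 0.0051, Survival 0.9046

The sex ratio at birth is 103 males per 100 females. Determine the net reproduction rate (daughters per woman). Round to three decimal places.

Proportion female at birth = 100 / (100 + 103) = 0.49261.
Survival-weighted fertility by age (5·fₓ·Sₓ):
  15–19: 5 × 0.0513 × 0.9749 = 0.25006
  20–24: 5 × 0.1744 × 0.9660 = 0.84235
  25–29: 5 × 0.3432 × 0.9630 = 1.65251
  30–34: 5 × 0.3362 × 0.9449 = 1.58838
  35–39: 5 × 0.1419 × 0.9336 = 0.66239
  40–44: 5 × 0.0462 × 0.9231 = 0.21324
  45–49: 5 × 0.0051 × 0.9046 = 0.02307
Sum = 5.23200
NRR = 0.49261 × 5.23200 = 2.57734
NRR > 1, so each generation more than replaces itself.

2.577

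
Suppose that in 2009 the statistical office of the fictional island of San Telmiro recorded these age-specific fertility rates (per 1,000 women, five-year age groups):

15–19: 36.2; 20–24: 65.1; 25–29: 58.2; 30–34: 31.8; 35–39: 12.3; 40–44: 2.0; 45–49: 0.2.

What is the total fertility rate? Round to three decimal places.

Sum of ASFRs = 36.2 + 65.1 + 58.2 + 31.8 + 12.3 + 2.0 + 0.2 = 205.8
TFR = 5 × 205.8 / 1000 = 1.029

1.029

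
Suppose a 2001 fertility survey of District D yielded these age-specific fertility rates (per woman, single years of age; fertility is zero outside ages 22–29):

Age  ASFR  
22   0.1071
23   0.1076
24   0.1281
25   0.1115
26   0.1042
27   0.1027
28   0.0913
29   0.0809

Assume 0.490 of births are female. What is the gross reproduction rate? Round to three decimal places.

Proportion female at birth = 0.490.
Sum of ASFRs = 0.1071 + 0.1076 + 0.1281 + 0.1115 + 0.1042 + 0.1027 + 0.0913 + 0.0809 = 0.8334
TFR = 0.8334
GRR = 0.490 × 0.8334 = 0.40837

0.408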